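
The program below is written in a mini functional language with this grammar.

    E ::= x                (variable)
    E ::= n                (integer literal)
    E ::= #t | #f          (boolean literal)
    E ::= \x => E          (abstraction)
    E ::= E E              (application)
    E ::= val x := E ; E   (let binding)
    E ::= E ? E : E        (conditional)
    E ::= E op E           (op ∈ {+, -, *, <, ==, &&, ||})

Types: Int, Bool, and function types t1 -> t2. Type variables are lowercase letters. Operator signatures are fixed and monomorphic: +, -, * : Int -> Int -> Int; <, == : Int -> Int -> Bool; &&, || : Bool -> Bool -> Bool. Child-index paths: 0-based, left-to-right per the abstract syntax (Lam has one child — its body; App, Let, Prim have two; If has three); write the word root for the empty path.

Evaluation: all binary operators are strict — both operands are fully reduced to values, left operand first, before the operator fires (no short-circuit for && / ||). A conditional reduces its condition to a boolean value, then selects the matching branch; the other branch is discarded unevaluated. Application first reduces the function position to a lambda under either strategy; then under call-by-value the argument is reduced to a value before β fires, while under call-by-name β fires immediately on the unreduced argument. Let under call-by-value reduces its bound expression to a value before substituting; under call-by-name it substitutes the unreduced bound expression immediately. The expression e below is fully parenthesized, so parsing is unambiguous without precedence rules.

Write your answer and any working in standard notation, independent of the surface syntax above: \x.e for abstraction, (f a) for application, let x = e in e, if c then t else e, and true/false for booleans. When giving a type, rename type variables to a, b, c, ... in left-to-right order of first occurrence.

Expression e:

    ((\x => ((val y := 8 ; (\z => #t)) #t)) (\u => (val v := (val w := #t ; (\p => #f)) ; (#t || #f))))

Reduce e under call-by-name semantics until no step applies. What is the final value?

Answer: true

Working:
step 0: ((\x.((let y = 8 in (\z.true)) true)) (\u.(let v = (let w = true in (\p.false)) in (true || false))))
step 1: [beta@root] ((let y = 8 in (\z.true)) true)
step 2: [let@0] ((\z.true) true)
step 3: [beta@root] true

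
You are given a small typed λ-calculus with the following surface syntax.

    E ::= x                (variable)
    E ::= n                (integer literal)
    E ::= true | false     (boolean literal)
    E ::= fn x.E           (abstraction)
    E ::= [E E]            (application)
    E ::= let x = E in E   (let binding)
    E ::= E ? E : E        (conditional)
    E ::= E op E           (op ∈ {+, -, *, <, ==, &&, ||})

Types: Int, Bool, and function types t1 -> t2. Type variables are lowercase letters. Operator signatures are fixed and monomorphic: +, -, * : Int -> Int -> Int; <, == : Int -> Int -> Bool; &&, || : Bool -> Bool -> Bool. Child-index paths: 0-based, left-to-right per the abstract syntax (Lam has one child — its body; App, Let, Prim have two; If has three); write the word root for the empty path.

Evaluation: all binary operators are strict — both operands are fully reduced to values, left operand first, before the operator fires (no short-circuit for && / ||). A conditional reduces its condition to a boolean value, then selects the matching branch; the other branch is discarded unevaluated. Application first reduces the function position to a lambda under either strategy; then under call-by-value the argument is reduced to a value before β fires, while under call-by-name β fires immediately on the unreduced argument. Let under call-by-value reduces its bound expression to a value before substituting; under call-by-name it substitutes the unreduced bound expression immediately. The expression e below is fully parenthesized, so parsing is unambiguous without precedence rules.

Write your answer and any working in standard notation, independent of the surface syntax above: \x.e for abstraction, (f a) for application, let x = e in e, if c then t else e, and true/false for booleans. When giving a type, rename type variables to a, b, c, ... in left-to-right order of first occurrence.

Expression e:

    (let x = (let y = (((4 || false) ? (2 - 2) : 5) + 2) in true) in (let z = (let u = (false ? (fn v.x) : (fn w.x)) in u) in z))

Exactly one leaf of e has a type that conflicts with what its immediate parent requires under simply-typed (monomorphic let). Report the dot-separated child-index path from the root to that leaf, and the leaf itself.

Answer: 0.0.0.0.0 : 4

Trace:
  unify Int ~ Bool
  FAIL: mismatch Int ~ Bool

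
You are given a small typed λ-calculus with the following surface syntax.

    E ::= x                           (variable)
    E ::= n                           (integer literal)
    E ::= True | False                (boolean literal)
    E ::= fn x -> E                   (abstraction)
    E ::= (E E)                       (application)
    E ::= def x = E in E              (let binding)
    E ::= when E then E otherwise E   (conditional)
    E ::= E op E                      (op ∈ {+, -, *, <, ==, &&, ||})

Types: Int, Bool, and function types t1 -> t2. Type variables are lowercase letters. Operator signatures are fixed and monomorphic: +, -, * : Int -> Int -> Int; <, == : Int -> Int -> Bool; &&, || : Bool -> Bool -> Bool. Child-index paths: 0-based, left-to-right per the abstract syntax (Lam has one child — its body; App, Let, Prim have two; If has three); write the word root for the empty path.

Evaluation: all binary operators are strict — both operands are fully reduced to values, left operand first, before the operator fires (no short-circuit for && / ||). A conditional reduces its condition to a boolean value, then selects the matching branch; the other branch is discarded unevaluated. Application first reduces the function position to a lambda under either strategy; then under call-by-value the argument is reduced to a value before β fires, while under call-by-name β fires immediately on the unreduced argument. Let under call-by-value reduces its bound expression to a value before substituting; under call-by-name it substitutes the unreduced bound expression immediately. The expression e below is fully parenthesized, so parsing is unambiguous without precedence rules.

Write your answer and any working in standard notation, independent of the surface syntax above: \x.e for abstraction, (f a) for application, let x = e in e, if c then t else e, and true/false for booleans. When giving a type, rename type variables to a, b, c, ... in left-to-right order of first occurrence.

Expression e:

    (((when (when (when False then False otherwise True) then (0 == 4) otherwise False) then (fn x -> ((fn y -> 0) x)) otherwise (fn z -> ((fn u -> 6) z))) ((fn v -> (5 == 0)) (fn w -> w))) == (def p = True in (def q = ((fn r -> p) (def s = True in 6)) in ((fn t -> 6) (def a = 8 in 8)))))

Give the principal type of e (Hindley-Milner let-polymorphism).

Derivation:
  unify Bool ~ Bool
  unify Bool ~ Bool
  unify Bool ~ Bool
  unify Int ~ Int
  unify Int ~ Int
  unify Bool ~ Bool
  unify Bool ~ Bool
\y._ : b -> Int
x : a
  unify b -> Int ~ a -> c
  unify b ~ a
  unify Int ~ c
_ _ : Int
\x._ : a -> Int
\u._ : e -> Int
z : d
  unify e -> Int ~ d -> f
  unify e ~ d
  unify Int ~ f
_ _ : Int
\z._ : d -> Int
  unify a -> Int ~ d -> Int
  unify a ~ d
  unify Int ~ Int
  unify Int ~ Int
  unify Int ~ Int
\v._ : g -> Bool
w : h
\w._ : h -> h
  unify g -> Bool ~ (h -> h) -> i
  unify g ~ h -> h
  unify Bool ~ i
_ _ : Bool
  unify d -> Int ~ Bool -> j
  unify d ~ Bool
  unify Int ~ j
_ _ : Int
  unify Int ~ Int
let p : Bool
p : Bool
\r._ : k -> Bool
let s : Bool
  unify k -> Bool ~ Int -> l
  unify k ~ Int
  unify Bool ~ l
_ _ : Bool
let q : Bool
\t._ : m -> Int
let a : Int
  unify m -> Int ~ Int -> n
  unify m ~ Int
  unify Int ~ n
_ _ : Int
  unify Int ~ Int

Answer: Bool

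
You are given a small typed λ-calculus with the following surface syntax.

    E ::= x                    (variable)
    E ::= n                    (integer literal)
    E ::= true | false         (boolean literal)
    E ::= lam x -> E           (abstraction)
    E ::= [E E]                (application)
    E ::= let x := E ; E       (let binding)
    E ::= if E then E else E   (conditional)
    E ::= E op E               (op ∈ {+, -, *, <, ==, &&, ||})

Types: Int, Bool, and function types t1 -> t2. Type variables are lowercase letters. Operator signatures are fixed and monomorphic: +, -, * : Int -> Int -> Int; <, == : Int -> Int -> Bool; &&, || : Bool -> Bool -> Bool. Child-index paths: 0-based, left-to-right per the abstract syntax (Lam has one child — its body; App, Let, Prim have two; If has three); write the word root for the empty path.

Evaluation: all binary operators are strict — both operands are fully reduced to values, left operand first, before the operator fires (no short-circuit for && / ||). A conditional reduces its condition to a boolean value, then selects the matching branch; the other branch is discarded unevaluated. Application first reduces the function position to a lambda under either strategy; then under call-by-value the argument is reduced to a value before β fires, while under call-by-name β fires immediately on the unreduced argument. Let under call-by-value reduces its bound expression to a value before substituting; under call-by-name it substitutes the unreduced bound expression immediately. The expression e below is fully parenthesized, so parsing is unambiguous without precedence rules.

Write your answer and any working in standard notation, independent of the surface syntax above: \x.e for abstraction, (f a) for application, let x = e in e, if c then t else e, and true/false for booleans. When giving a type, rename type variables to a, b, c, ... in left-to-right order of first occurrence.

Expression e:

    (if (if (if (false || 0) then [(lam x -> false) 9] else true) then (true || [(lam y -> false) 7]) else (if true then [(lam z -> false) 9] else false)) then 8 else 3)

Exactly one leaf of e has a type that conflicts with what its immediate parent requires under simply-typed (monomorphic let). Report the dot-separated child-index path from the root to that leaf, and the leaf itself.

Answer: 0.0.0.1 : 0

Working:
  unify Bool ~ Bool
  unify Int ~ Bool
  FAIL: mismatch Int ~ Bool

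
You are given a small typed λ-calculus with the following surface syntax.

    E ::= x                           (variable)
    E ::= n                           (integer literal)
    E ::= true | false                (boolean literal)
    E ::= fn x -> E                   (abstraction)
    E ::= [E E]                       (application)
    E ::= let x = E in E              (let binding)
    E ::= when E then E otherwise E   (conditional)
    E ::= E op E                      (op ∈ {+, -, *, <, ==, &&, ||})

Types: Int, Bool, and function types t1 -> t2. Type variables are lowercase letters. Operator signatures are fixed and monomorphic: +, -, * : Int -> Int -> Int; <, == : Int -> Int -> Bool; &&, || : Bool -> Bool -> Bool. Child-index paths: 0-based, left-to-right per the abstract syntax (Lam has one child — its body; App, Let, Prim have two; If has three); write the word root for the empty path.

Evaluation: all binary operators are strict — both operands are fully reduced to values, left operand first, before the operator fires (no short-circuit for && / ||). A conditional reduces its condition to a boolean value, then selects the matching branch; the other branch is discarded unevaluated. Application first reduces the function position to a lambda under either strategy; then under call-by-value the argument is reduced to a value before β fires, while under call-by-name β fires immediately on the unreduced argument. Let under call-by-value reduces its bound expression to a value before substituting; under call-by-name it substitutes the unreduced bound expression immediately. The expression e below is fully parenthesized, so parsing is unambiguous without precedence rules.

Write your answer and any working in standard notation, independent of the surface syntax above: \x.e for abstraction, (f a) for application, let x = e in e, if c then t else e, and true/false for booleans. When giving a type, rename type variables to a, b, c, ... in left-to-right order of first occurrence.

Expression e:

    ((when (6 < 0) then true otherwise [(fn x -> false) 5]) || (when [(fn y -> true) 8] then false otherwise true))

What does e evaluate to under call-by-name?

Answer: false

Derivation:
step 0: ((if (6 < 0) then true else ((\x.false) 5)) || (if ((\y.true) 8) then false else true))
step 1: [delta@0.0] ((if false then true else ((\x.false) 5)) || (if ((\y.true) 8) then false else true))
step 2: [if@0] (((\x.false) 5) || (if ((\y.true) 8) then false else true))
step 3: [beta@0] (false || (if ((\y.true) 8) then false else true))
step 4: [beta@1.0] (false || (if true then false else true))
step 5: [if@1] (false || false)
step 6: [delta@root] false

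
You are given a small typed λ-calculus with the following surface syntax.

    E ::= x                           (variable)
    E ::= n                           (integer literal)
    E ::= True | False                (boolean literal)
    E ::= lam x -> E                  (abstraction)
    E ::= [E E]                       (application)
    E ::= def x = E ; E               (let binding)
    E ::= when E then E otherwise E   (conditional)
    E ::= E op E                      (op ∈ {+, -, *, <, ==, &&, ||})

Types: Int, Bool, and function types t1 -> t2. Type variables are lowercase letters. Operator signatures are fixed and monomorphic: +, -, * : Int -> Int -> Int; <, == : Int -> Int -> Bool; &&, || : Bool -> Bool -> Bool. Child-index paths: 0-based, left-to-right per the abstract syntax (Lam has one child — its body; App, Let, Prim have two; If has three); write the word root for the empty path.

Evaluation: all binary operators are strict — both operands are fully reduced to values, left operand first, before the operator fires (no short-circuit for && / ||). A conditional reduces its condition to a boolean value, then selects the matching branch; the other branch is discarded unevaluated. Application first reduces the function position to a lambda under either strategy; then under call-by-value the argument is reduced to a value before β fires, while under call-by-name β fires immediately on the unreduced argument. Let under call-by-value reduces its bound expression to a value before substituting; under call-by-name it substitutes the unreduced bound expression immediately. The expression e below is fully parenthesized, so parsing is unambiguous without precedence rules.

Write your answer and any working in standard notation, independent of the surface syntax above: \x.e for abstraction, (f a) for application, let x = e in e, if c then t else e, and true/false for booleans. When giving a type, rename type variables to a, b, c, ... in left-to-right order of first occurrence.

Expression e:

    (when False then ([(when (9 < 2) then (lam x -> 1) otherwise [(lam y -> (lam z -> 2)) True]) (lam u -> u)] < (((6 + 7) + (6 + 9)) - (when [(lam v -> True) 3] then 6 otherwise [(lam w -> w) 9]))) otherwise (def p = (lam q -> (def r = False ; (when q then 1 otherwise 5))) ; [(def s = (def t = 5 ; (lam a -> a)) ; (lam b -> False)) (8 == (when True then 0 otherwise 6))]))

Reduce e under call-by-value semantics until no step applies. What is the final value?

Answer: false

Trace:
step 0: (if false then (((if (9 < 2) then (\x.1) else ((\y.(\z.2)) true)) (\u.u)) < (((6 + 7) + (6 + 9)) - (if ((\v.true) 3) then 6 else ((\w.w) 9)))) else (let p = (\q.(let r = false in (if q then 1 else 5))) in ((let s = (let t = 5 in (\a.a)) in (\b.false)) (8 == (if true then 0 else 6)))))
step 1: [if@root] (let p = (\q.(let r = false in (if q then 1 else 5))) in ((let s = (let t = 5 in (\a.a)) in (\b.false)) (8 == (if true then 0 else 6))))
step 2: [let@root] ((let s = (let t = 5 in (\a.a)) in (\b.false)) (8 == (if true then 0 else 6)))
step 3: [let@0.0] ((let s = (\a.a) in (\b.false)) (8 == (if true then 0 else 6)))
step 4: [let@0] ((\b.false) (8 == (if true then 0 else 6)))
step 5: [if@1.1] ((\b.false) (8 == 0))
step 6: [delta@1] ((\b.false) false)
step 7: [beta@root] false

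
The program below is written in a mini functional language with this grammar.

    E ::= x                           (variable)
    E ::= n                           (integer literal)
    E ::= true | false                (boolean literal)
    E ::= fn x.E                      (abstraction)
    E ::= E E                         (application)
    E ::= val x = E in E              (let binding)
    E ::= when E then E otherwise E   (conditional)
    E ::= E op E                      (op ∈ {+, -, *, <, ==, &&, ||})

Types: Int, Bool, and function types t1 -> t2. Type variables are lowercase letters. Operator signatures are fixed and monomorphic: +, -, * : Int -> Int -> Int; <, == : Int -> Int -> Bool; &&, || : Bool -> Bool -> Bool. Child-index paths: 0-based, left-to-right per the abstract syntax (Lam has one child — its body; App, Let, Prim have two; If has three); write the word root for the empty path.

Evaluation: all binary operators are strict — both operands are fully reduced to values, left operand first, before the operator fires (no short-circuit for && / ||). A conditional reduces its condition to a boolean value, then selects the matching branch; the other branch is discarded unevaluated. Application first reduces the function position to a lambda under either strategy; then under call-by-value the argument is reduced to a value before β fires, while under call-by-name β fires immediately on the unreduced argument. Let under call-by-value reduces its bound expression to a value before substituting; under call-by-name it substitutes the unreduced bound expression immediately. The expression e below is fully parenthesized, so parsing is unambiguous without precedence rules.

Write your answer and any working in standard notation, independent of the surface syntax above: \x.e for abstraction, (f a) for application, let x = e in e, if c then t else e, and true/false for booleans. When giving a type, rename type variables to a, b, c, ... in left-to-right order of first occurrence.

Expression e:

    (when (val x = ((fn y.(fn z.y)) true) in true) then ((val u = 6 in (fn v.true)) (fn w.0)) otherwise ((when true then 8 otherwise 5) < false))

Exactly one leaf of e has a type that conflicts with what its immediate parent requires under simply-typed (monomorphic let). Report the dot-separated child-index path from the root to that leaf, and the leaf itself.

Answer: 2.1 : false

Working:
y : a
\z._ : b -> a
\y._ : a -> b -> a
  unify a -> b -> a ~ Bool -> c
  unify a ~ Bool
  unify b -> Bool ~ c
_ _ : b -> Bool
let x : b -> Bool
  unify Bool ~ Bool
let u : Int
\v._ : d -> Bool
\w._ : e -> Int
  unify d -> Bool ~ (e -> Int) -> f
  unify d ~ e -> Int
  unify Bool ~ f
_ _ : Bool
  unify Bool ~ Bool
  unify Int ~ Int
  unify Int ~ Int
  unify Bool ~ Int
  FAIL: mismatch Bool ~ Int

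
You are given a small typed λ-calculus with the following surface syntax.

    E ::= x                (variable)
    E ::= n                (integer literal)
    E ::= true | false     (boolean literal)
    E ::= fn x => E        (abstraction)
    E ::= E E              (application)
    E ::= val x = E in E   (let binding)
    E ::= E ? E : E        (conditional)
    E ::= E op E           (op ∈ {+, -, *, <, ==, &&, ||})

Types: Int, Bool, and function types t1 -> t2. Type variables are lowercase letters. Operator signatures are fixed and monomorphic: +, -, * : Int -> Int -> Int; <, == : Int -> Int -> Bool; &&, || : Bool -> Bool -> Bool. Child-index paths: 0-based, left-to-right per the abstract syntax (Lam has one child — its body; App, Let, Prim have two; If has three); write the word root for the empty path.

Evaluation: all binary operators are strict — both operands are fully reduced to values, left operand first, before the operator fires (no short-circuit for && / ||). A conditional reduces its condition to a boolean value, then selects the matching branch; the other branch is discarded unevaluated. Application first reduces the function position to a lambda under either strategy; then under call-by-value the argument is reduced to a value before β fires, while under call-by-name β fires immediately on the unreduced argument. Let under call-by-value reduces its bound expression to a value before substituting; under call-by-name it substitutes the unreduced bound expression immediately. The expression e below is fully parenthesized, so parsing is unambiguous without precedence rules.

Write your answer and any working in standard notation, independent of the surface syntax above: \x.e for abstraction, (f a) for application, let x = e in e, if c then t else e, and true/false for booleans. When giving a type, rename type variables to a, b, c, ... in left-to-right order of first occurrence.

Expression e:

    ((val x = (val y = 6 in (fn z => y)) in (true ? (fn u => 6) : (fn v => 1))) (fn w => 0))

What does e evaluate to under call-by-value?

Answer: 6

Derivation:
step 0: ((let x = (let y = 6 in (\z.y)) in (if true then (\u.6) else (\v.1))) (\w.0))
step 1: [let@0.0] ((let x = (\z.6) in (if true then (\u.6) else (\v.1))) (\w.0))
step 2: [let@0] ((if true then (\u.6) else (\v.1)) (\w.0))
step 3: [if@0] ((\u.6) (\w.0))
step 4: [beta@root] 6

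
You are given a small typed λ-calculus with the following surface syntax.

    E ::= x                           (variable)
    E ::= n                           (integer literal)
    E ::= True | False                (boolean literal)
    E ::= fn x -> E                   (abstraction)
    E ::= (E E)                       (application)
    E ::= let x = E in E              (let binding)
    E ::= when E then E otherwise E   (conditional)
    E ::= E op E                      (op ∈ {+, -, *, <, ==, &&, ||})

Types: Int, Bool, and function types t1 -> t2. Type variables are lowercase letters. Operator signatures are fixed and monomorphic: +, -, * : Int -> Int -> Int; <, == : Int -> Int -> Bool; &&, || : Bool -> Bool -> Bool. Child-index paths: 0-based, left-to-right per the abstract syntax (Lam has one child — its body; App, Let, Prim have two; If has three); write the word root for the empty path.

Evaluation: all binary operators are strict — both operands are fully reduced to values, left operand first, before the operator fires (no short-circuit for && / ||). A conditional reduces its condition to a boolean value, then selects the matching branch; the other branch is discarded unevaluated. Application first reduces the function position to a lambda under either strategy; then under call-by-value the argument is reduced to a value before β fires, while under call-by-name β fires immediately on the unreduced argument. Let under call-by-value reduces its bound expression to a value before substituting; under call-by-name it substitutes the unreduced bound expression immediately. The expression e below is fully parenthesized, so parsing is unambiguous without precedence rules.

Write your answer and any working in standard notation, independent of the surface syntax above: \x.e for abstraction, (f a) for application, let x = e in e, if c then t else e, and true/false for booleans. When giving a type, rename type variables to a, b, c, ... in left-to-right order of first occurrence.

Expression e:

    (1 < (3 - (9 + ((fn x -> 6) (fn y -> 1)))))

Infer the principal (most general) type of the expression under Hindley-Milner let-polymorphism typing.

Answer: Bool

Derivation:
  unify Int ~ Int
  unify Int ~ Int
  unify Int ~ Int
\x._ : a -> Int
\y._ : b -> Int
  unify a -> Int ~ (b -> Int) -> c
  unify a ~ b -> Int
  unify Int ~ c
_ _ : Int
  unify Int ~ Int
  unify Int ~ Int
  unify Int ~ Int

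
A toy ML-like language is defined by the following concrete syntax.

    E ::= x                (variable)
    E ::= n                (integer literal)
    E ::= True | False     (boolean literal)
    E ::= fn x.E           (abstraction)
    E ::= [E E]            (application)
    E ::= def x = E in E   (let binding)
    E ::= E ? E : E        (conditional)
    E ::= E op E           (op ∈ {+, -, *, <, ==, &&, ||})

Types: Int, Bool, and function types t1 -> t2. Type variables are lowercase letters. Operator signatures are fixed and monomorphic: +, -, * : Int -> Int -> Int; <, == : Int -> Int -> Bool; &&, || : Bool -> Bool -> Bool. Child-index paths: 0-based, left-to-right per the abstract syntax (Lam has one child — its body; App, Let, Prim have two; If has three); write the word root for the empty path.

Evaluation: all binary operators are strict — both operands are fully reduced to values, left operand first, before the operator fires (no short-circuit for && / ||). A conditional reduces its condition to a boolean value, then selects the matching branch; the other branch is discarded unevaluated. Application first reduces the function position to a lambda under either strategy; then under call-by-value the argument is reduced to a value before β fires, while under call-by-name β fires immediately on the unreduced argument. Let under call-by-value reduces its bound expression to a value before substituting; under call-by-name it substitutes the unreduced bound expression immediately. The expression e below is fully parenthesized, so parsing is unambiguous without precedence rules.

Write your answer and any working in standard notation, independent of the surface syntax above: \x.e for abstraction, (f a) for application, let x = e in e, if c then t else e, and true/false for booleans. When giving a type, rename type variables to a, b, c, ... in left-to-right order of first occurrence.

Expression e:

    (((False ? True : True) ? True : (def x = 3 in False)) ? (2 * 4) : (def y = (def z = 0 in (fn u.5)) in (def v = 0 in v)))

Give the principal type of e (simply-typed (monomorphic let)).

Answer: Int

Working:
  unify Bool ~ Bool
  unify Bool ~ Bool
  unify Bool ~ Bool
let x : Int
  unify Bool ~ Bool
  unify Bool ~ Bool
  unify Int ~ Int
  unify Int ~ Int
let z : Int
\u._ : a -> Int
let y : a -> Int
let v : Int
v : Int
  unify Int ~ Int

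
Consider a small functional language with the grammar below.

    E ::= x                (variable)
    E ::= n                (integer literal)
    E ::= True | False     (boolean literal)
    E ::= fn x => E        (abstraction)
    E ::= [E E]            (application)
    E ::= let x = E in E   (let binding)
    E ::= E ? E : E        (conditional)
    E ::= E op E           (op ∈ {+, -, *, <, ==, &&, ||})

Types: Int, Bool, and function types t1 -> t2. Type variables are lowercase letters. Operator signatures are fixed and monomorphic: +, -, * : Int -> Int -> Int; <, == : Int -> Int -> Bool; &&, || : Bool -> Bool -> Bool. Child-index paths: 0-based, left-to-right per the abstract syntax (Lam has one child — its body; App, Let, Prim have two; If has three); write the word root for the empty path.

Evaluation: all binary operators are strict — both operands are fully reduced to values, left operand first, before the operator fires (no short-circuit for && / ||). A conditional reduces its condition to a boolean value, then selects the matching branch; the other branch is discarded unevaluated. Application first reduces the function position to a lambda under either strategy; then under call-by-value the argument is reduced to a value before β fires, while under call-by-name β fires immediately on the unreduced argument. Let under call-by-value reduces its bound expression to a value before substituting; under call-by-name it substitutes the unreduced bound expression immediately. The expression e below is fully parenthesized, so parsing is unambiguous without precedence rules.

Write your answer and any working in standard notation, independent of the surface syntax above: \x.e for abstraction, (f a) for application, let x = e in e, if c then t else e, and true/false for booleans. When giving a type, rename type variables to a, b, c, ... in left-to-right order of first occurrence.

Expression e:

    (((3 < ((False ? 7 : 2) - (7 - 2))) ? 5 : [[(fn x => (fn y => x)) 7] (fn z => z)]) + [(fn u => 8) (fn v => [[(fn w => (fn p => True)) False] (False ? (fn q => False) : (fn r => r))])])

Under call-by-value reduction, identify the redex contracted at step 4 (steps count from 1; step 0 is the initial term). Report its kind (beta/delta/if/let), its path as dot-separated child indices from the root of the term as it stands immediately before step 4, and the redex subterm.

Working:
step 0: ((if (3 < ((if false then 7 else 2) - (7 - 2))) then 5 else (((\x.(\y.x)) 7) (\z.z))) + ((\u.8) (\v.(((\w.(\p.true)) false) (if false then (\q.false) else (\r.r))))))
step 1: [if@0.0.1.0] ((if (3 < (2 - (7 - 2))) then 5 else (((\x.(\y.x)) 7) (\z.z))) + ((\u.8) (\v.(((\w.(\p.true)) false) (if false then (\q.false) else (\r.r))))))
step 2: [delta@0.0.1.1] ((if (3 < (2 - 5)) then 5 else (((\x.(\y.x)) 7) (\z.z))) + ((\u.8) (\v.(((\w.(\p.true)) false) (if false then (\q.false) else (\r.r))))))
step 3: [delta@0.0.1] ((if (3 < -3) then 5 else (((\x.(\y.x)) 7) (\z.z))) + ((\u.8) (\v.(((\w.(\p.true)) false) (if false then (\q.false) else (\r.r))))))
step 4: [delta@0.0] ((if false then 5 else (((\x.(\y.x)) 7) (\z.z))) + ((\u.8) (\v.(((\w.(\p.true)) false) (if false then (\q.false) else (\r.r))))))

Answer: delta at 0.0 : (3 < -3)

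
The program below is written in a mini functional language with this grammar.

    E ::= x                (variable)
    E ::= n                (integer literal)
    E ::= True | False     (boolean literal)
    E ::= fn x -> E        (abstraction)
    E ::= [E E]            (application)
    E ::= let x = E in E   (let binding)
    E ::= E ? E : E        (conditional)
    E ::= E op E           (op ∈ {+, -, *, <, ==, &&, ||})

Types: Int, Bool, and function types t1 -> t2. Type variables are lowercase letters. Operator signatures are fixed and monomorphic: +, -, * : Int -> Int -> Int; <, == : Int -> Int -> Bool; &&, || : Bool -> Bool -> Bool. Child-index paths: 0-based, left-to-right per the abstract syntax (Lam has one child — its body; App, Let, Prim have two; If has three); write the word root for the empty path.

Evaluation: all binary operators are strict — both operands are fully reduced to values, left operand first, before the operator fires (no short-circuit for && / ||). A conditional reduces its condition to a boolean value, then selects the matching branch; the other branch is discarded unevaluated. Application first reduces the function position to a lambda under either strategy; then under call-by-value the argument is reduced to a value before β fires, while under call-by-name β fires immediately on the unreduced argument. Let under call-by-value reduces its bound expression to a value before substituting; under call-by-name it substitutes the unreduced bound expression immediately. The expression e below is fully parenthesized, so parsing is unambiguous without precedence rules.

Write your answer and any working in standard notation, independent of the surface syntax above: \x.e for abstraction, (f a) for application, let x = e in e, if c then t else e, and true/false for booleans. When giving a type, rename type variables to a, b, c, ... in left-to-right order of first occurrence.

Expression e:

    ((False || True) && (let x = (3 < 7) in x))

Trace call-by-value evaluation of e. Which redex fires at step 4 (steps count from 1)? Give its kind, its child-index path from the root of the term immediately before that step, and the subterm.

Derivation:
step 0: ((false || true) && (let x = (3 < 7) in x))
step 1: [delta@0] (true && (let x = (3 < 7) in x))
step 2: [delta@1.0] (true && (let x = true in x))
step 3: [let@1] (true && true)
step 4: [delta@root] true

Answer: delta at root : (true && true)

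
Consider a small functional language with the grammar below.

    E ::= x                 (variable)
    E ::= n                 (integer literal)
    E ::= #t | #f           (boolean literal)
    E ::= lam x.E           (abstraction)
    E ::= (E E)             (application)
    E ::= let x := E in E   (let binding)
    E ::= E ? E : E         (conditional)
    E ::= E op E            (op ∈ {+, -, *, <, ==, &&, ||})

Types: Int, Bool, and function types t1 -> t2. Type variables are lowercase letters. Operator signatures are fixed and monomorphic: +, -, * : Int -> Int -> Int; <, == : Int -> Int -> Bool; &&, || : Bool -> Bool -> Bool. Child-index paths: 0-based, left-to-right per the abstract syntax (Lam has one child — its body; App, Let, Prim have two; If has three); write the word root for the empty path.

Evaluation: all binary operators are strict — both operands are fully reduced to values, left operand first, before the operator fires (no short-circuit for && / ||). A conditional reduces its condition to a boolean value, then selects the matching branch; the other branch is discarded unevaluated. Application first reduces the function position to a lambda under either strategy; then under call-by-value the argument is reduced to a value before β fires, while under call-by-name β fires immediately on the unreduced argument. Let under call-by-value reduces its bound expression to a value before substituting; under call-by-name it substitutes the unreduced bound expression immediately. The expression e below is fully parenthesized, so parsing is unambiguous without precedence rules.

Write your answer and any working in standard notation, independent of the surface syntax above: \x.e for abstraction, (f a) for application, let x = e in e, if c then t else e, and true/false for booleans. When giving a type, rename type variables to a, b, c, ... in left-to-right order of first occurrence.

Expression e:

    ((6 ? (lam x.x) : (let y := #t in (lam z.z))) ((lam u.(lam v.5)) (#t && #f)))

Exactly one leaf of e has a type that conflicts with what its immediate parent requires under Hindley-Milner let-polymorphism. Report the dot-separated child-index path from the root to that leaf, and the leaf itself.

Answer: 0.0 : 6

Working:
  unify Int ~ Bool
  FAIL: mismatch Int ~ Bool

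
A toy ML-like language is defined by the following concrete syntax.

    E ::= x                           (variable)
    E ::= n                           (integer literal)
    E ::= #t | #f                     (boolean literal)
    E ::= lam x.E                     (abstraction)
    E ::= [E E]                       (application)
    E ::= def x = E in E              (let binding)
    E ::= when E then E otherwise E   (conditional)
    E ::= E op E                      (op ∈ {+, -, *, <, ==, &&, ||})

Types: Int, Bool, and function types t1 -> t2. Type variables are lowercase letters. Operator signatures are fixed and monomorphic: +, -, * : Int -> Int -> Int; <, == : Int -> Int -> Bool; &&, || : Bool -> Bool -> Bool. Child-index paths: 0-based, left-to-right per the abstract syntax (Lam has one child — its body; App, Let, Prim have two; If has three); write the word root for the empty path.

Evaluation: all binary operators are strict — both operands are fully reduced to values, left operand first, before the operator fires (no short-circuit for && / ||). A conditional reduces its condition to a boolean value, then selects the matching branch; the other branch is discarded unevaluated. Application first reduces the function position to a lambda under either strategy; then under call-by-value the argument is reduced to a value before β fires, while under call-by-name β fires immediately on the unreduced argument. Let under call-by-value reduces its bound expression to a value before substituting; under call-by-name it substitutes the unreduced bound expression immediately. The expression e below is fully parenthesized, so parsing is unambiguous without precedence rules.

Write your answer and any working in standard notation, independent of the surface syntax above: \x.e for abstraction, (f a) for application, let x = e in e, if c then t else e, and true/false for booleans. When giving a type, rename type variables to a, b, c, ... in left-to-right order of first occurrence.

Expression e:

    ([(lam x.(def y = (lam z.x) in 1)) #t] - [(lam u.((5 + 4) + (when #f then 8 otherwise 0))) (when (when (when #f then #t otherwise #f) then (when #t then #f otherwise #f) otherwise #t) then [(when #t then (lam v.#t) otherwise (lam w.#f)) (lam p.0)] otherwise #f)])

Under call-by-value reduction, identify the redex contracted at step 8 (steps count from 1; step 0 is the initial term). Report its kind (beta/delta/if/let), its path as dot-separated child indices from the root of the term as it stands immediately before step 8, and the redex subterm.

Derivation:
step 0: (((\x.(let y = (\z.x) in 1)) true) - ((\u.((5 + 4) + (if false then 8 else 0))) (if (if (if false then true else false) then (if true then false else false) else true) then ((if true then (\v.true) else (\w.false)) (\p.0)) else false)))
step 1: [beta@0] ((let y = (\z.true) in 1) - ((\u.((5 + 4) + (if false then 8 else 0))) (if (if (if false then true else false) then (if true then false else false) else true) then ((if true then (\v.true) else (\w.false)) (\p.0)) else false)))
step 2: [let@0] (1 - ((\u.((5 + 4) + (if false then 8 else 0))) (if (if (if false then true else false) then (if true then false else false) else true) then ((if true then (\v.true) else (\w.false)) (\p.0)) else false)))
step 3: [if@1.1.0.0] (1 - ((\u.((5 + 4) + (if false then 8 else 0))) (if (if false then (if true then false else false) else true) then ((if true then (\v.true) else (\w.false)) (\p.0)) else false)))
step 4: [if@1.1.0] (1 - ((\u.((5 + 4) + (if false then 8 else 0))) (if true then ((if true then (\v.true) else (\w.false)) (\p.0)) else false)))
step 5: [if@1.1] (1 - ((\u.((5 + 4) + (if false then 8 else 0))) ((if true then (\v.true) else (\w.false)) (\p.0))))
step 6: [if@1.1.0] (1 - ((\u.((5 + 4) + (if false then 8 else 0))) ((\v.true) (\p.0))))
step 7: [beta@1.1] (1 - ((\u.((5 + 4) + (if false then 8 else 0))) true))
step 8: [beta@1] (1 - ((5 + 4) + (if false then 8 else 0)))

Answer: beta at 1 : ((\u.((5 + 4) + (if false then 8 else 0))) true)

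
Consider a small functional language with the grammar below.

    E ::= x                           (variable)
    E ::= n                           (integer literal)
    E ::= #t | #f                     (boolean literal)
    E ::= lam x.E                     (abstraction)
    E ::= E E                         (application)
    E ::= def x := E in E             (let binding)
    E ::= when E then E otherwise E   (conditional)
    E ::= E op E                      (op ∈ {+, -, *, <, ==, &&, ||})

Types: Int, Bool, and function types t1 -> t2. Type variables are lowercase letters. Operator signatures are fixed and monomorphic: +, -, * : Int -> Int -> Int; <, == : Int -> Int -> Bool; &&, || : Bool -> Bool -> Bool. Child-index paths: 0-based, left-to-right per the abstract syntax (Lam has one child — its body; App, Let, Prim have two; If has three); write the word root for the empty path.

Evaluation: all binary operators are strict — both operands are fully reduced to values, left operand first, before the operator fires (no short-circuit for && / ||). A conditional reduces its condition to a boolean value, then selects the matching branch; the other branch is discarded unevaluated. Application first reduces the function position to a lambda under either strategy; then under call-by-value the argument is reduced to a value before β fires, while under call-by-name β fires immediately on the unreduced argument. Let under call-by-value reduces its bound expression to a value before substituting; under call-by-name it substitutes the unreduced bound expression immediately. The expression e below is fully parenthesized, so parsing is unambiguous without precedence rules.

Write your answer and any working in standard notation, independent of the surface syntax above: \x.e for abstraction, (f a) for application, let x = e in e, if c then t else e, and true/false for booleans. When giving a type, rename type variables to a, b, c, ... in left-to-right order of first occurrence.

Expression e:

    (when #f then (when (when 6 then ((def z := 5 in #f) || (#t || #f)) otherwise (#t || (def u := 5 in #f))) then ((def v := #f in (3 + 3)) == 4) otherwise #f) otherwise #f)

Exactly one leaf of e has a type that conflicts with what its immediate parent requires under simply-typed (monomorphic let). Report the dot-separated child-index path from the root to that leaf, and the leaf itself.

Answer: 1.0.0 : 6

Working:
  unify Bool ~ Bool
  unify Int ~ Bool
  FAIL: mismatch Int ~ Bool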